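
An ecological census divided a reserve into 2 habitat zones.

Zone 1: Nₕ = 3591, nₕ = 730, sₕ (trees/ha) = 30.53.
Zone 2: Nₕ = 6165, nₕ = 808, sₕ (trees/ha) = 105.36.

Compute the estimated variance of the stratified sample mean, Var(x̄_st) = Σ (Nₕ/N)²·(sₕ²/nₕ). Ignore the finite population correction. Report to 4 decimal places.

N = 9756; Wₕ = Nₕ/N.
zone 1: (3591/9756)²·30.53²/730 = 0.1729888
zone 2: (6165/9756)²·105.36²/808 = 5.4860876
Sum = 5.6590764 → 5.6591.

5.6591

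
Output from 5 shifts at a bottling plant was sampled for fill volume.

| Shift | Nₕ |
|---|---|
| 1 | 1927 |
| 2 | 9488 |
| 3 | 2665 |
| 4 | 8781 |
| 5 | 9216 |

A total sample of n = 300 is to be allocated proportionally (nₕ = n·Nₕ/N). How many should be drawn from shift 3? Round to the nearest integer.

Share of shift 3 = 2665/32077 = 0.08308.
Allocate 300 × 0.08308 = 24.924... → 25.

25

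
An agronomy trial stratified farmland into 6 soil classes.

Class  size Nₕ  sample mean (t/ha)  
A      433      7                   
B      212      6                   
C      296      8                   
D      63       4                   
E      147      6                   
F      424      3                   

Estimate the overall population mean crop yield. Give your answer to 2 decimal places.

5.76

x̄_st = (Σ Nₕx̄ₕ) / (Σ Nₕ) = (433·7 + 212·6 + 296·8 + 63·4 + 147·6 + 424·3) / 1575
= 9077 / 1575 = 5.7632... → 5.76.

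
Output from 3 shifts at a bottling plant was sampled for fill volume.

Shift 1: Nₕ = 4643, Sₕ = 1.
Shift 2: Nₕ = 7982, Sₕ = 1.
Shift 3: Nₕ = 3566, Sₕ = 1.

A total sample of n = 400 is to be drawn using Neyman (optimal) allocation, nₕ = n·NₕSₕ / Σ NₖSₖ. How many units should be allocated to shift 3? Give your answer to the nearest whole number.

1: NₕSₕ = 4643·1 = 4643
2: NₕSₕ = 7982·1 = 7982
3: NₕSₕ = 3566·1 = 3566
Σ NₕSₕ = 16191.
n_3 = 400·3566/16191 = 88.098... → 88.

88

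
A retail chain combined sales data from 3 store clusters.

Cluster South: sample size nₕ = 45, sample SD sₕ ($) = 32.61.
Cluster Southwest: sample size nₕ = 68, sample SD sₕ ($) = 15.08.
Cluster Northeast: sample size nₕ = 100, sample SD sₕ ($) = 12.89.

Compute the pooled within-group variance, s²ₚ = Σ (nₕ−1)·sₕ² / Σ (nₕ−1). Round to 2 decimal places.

South: (45−1)·32.61² = 44·1063.4121 = 46790.1324
Southwest: (68−1)·15.08² = 67·227.4064 = 15236.2288
Northeast: (100−1)·12.89² = 99·166.1521 = 16449.0579
Numerator = 78475.4191; denominator = Σ(nₕ−1) = 210.
s²ₚ = 78475.4191/210 = 373.6925... → 373.69.

373.69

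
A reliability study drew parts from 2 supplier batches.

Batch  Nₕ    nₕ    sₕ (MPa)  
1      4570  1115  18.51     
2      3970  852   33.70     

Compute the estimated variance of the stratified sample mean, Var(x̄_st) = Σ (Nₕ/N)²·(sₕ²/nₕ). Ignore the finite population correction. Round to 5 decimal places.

N = 8540; Wₕ = Nₕ/N.
batch 1: (4570/8540)²·18.51²/1115 = 0.08799432
batch 2: (3970/8540)²·33.70²/852 = 0.28806167
Sum = 0.37605599 → 0.37606.

0.37606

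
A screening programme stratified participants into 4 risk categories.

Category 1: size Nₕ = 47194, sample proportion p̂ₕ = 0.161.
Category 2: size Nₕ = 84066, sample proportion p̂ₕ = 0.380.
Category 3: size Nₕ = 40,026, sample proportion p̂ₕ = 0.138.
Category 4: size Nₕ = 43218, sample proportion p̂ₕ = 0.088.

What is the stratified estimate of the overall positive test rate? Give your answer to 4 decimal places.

N = 47194 + 84066 + 40026 + 43218 = 214504.
Overall proportion = Σ (Nₕ/N)·p̂ₕ.
Σ Nₕp̂ₕ = 7598.234 + 31945.08 + 5523.588 + 3803.184 = 48870.086.
48870.086 / 214504 = 0.227828... → 0.2278.

0.2278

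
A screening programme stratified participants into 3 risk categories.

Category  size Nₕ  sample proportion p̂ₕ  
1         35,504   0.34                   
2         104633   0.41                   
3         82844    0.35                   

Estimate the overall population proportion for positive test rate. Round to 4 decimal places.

N = 35504 + 104633 + 82844 = 222981.
Overall proportion = Σ (Nₕ/N)·p̂ₕ.
Σ Nₕp̂ₕ = 12071.36 + 42899.53 + 28995.4 = 83966.29.
83966.29 / 222981 = 0.376563... → 0.3766.

0.3766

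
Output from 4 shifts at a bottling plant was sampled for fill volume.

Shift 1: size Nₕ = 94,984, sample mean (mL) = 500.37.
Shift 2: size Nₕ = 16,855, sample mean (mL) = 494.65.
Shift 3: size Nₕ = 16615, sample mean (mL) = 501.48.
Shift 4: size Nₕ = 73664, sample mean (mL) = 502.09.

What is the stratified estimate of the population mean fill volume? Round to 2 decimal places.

N = 202118; weights Wₕ = Nₕ/N = (0.4699, 0.0834, 0.0822, 0.3645).
x̄_st = Σ Wₕ·x̄ₕ = 0.4699·500.37 + 0.0834·494.65 + 0.0822·501.48 + 0.3645·502.09 ≈ 500.6111...
→ 500.61.

500.61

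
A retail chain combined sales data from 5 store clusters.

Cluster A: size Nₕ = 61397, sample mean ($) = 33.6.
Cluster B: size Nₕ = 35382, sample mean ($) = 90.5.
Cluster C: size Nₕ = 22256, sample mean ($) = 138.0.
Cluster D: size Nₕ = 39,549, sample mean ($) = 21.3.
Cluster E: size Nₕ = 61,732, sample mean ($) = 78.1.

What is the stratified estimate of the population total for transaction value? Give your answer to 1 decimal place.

A: 61397·33.6 = 2062939.2
B: 35382·90.5 = 3202071
C: 22256·138.0 = 3071328
D: 39549·21.3 = 842393.7
E: 61732·78.1 = 4821269.2
τ̂ = Σ Nₕx̄ₕ = 14000001.1.

14000001.1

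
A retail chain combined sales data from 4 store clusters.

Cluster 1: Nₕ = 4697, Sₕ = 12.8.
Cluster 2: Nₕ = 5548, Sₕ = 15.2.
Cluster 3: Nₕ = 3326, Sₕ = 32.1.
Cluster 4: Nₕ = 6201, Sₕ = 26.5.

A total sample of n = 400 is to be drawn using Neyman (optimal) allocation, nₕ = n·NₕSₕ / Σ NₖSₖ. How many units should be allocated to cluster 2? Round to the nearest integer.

1: NₕSₕ = 4697·12.8 = 60121.6
2: NₕSₕ = 5548·15.2 = 84329.6
3: NₕSₕ = 3326·32.1 = 106764.6
4: NₕSₕ = 6201·26.5 = 164326.5
Σ NₕSₕ = 415542.3.
n_2 = 400·84329.6/415542.3 = 81.175... → 81.

81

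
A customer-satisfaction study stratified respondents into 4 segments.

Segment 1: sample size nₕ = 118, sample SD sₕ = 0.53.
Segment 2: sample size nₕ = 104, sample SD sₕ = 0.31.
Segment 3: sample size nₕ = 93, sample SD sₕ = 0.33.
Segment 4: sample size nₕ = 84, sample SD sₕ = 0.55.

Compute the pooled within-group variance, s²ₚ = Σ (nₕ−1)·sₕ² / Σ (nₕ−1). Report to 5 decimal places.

Degrees of freedom: 117 + 103 + 92 + 83 = 395.
Σ(nₕ−1)sₕ² = 117·0.2809 + 103·0.0961 + 92·0.1089 + 83·0.3025 = 77.8899.
s²ₚ = 77.8899 / 395 = 0.1971896... → 0.19719.

0.19719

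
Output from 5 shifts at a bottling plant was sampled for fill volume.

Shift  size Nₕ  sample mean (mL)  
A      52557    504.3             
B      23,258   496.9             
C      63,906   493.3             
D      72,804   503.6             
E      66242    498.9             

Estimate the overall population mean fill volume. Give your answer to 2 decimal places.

499.69

x̄_st = (Σ Nₕx̄ₕ) / (Σ Nₕ) = (52557·504.3 + 23258·496.9 + 63906·493.3 + 72804·503.6 + 66242·498.9) / 278767
= 139298453.3 / 278767 = 499.6949... → 499.69.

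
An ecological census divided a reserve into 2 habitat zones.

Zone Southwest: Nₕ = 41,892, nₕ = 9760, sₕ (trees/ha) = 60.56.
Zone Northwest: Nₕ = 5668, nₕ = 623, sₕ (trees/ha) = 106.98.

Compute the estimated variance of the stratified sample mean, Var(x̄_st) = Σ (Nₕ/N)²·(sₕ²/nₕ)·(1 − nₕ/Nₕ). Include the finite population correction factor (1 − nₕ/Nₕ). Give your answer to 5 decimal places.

N = 47560; Wₕ = Nₕ/N.
zone Southwest: (41892/47560)²·60.56²/9760·(1 − 9760/41892) = 0.22361816
zone Northwest: (5668/47560)²·106.98²/623·(1 − 623/5668) = 0.23223328
Sum = 0.45585145 → 0.45585.

0.45585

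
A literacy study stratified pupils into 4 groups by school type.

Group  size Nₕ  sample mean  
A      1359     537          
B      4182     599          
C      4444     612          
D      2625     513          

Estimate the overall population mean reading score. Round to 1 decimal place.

x̄_st = (Σ Nₕx̄ₕ) / (Σ Nₕ) = (1359·537 + 4182·599 + 4444·612 + 2625·513) / 12610
= 7301154 / 12610 = 578.997... → 579.0.

579.0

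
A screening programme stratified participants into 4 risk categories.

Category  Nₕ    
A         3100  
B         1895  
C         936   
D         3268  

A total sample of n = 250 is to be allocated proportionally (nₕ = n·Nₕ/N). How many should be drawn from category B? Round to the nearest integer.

52

N = 3100 + 1895 + 936 + 3268 = 9199.
n_B = 250·1895/9199 = 51.500... → 52.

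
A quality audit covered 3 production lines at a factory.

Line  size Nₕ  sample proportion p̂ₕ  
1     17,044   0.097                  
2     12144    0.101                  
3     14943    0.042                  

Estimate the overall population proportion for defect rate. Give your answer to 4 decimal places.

0.0795

N = 17044 + 12144 + 14943 = 44131.
Overall proportion = Σ (Nₕ/N)·p̂ₕ.
Σ Nₕp̂ₕ = 1653.268 + 1226.544 + 627.606 = 3507.418.
3507.418 / 44131 = 0.079477... → 0.0795.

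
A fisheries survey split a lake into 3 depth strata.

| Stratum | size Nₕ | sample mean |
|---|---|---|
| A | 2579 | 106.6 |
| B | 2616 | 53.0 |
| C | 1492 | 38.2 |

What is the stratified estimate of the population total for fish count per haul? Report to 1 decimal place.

470563.8

A: 2579·106.6 = 274921.4
B: 2616·53.0 = 138648
C: 1492·38.2 = 56994.4
τ̂ = Σ Nₕx̄ₕ = 470563.8.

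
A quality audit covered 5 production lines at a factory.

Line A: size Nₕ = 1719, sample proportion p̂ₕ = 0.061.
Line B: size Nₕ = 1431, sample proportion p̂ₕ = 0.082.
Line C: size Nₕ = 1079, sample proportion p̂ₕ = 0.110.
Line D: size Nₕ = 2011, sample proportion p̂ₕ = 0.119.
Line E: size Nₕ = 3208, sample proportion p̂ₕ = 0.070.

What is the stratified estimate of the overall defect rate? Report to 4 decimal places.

Wₕ = Nₕ/N with N = 9448: 0.1819, 0.1515, 0.1142, 0.2128, 0.3395.
p̂_st = 0.1819·0.061 + 0.1515·0.082 + 0.1142·0.110 + 0.2128·0.119 + 0.3395·0.070 ≈ 0.085178... → 0.0852.

0.0852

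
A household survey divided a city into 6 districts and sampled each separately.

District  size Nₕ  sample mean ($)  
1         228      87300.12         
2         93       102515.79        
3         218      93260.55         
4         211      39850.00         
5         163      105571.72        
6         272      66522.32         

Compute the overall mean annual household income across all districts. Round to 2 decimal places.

N = 228 + 93 + 218 + 211 + 163 + 272 = 1185.
Weight each subgroup mean by Nₕ/N and sum.
Σ Nₕx̄ₕ = 228·87300.12 + 93·102515.79 + 218·93260.55 + 211·39850.00 + 163·105571.72 + 272·66522.32 = 19904427.36 + 9533968.47 + 20330799.9 + 8408350 + 17208190.36 + 18094071.04 = 93479807.13.
Divide by N: 93479807.13 / 1185 = 78885.9132... → 78885.91.

78885.91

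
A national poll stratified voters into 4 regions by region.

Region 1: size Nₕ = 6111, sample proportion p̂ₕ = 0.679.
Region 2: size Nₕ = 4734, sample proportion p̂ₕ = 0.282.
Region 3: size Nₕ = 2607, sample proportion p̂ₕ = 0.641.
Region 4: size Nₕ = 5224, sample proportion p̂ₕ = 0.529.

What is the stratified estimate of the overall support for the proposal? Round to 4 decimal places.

N = 6111 + 4734 + 2607 + 5224 = 18676.
Overall proportion = Σ (Nₕ/N)·p̂ₕ.
Σ Nₕp̂ₕ = 4149.369 + 1334.988 + 1671.087 + 2763.496 = 9918.94.
9918.94 / 18676 = 0.531106... → 0.5311.

0.5311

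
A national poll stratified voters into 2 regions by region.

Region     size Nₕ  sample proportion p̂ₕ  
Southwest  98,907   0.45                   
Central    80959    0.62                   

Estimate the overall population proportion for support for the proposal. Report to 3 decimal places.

N = 98907 + 80959 = 179866.
Overall proportion = Σ (Nₕ/N)·p̂ₕ.
Σ Nₕp̂ₕ = 44508.15 + 50194.58 = 94702.73.
94702.73 / 179866 = 0.52652... → 0.527.

0.527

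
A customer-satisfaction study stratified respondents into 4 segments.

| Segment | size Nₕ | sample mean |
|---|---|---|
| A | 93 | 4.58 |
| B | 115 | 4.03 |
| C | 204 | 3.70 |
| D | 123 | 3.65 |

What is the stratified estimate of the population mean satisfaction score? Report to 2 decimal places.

3.91

N = 93 + 115 + 204 + 123 = 535.
Weight each subgroup mean by Nₕ/N and sum.
Σ Nₕx̄ₕ = 93·4.58 + 115·4.03 + 204·3.70 + 123·3.65 = 425.94 + 463.45 + 754.8 + 448.95 = 2093.14.
Divide by N: 2093.14 / 535 = 3.9124... → 3.91.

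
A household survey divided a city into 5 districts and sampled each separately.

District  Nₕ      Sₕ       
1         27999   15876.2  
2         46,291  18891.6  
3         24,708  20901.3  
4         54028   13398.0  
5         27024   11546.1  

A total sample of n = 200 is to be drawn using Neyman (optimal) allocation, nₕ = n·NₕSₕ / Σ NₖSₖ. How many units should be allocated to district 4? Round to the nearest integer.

Σ NₕSₕ = 27999·15876.2 + 46291·18891.6 + 24708·20901.3 + 54028·13398.0 + 27024·11546.1 = 2871347050.2.
Share for 4: 723867144/2871347050.2 = 0.25210.
n_4 = 200 × 0.25210 = 50.420... → 50.

50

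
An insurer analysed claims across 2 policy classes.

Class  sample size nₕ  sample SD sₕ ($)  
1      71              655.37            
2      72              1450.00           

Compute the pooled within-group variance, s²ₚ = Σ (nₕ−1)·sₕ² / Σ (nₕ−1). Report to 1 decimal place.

1: (71−1)·655.37² = 70·429509.8369 = 30065688.583
2: (72−1)·1450.00² = 71·2102500 = 149277500
Numerator = 179343188.583; denominator = Σ(nₕ−1) = 141.
s²ₚ = 179343188.583/141 = 1271937.508... → 1271937.5.

1271937.5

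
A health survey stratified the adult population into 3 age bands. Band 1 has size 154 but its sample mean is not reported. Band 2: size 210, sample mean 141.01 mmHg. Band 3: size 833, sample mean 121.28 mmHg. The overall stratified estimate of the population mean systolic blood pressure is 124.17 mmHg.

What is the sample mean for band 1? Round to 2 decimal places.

Σ Nₕx̄ₕ = N·μ, so 154·x̄_1 = 1197·124.17 − (210·141.01 + 833·121.28).
= 148631.49 − 130638.34 = 17993.15.
x̄_1 = 17993.15 / 154 = 116.8386... → 116.84.

116.84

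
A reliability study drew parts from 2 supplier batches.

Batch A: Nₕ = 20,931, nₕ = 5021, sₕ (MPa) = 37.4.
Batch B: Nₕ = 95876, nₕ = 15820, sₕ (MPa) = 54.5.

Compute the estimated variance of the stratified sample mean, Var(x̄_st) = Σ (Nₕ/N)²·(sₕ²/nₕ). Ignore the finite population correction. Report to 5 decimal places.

0.13544

N = 116807; Wₕ = Nₕ/N.
batch A: (20931/116807)²·37.4²/5021 = 0.00894531
batch B: (95876/116807)²·54.5²/15820 = 0.12649361
Sum = 0.13543892 → 0.13544.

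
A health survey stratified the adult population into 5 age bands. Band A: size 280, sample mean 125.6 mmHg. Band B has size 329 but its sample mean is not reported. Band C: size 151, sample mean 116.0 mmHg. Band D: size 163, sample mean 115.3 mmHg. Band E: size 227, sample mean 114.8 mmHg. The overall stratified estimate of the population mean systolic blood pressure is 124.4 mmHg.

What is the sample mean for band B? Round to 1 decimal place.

138.4

Σ Nₕx̄ₕ = N·μ, so 329·x̄_B = 1150·124.4 − (280·125.6 + 151·116.0 + 163·115.3 + 227·114.8).
= 143060 − 97537.5 = 45522.5.
x̄_B = 45522.5 / 329 = 138.366... → 138.4.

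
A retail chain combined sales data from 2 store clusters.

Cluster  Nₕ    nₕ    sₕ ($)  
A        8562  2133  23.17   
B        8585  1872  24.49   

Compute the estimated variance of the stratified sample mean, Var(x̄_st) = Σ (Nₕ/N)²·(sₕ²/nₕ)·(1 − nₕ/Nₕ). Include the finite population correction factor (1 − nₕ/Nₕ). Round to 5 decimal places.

N = 17147. Term for each stratum: Wₕ²sₕ²/nₕ·(1−nₕ/Nₕ).
Var(x̄_st) = 0.04711981 + 0.06279895 = 0.10991876 → 0.10992.

0.10992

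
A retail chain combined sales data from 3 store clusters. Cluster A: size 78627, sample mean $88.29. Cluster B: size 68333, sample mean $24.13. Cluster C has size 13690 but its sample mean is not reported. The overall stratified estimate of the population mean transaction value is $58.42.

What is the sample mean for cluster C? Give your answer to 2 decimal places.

58.02

N = 78627 + 68333 + 13690 = 160650.
Overall total = μ·N = 58.42·160650 = 9385173.
Subtract the known strata: 78627·88.29 + 68333·24.13 = 8590853.12.
Remaining total for cluster C: 9385173 − 8590853.12 = 794319.88.
Divide by its size: 794319.88 / 13690 = 58.0219... → 58.02.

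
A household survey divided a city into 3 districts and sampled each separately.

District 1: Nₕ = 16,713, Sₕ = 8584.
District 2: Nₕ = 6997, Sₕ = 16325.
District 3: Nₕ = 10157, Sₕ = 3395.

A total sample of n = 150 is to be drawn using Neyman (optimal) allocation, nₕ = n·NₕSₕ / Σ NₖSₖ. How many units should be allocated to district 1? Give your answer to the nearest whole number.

Σ NₕSₕ = 16713·8584 + 6997·16325 + 10157·3395 = 292173432.
Share for 1: 143464392/292173432 = 0.49102.
n_1 = 150 × 0.49102 = 73.654... → 74.

74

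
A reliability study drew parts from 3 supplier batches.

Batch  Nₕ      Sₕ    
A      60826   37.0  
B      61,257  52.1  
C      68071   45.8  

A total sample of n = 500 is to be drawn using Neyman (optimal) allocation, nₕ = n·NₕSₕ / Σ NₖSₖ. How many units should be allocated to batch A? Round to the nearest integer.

Σ NₕSₕ = 60826·37.0 + 61257·52.1 + 68071·45.8 = 8559703.5.
Share for A: 2250562/8559703.5 = 0.26293.
n_A = 500 × 0.26293 = 131.463... → 131.

131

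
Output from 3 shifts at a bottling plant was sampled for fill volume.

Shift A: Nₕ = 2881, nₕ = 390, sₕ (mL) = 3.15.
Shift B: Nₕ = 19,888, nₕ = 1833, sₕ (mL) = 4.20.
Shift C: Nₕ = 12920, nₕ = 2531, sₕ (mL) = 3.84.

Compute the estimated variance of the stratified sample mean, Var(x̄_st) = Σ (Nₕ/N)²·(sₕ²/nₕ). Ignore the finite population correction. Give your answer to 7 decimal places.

N = 35689. Term for each stratum: Wₕ²sₕ²/nₕ.
Var(x̄_st) = 0.0001657961 + 0.0029884747 + 0.0007635308 = 0.0039178016 → 0.0039178.

0.0039178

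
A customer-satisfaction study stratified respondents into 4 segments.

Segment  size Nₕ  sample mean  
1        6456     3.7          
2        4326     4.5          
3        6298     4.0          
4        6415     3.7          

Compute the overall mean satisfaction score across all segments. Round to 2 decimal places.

3.93

N = 23495; weights Wₕ = Nₕ/N = (0.2748, 0.1841, 0.2681, 0.2730).
x̄_st = Σ Wₕ·x̄ₕ = 0.2748·3.7 + 0.1841·4.5 + 0.2681·4.0 + 0.2730·3.7 ≈ 3.9277...
→ 3.93.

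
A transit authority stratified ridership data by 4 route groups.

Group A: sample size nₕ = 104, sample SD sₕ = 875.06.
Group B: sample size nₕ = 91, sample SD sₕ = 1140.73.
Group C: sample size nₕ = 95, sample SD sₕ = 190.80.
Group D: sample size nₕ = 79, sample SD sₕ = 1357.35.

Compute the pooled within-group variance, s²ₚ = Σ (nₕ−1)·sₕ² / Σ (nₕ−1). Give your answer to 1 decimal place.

940036.1

A: (104−1)·875.06² = 103·765730.0036 = 78870190.3708
B: (91−1)·1140.73² = 90·1301264.9329 = 117113843.961
C: (95−1)·190.80² = 94·36404.64 = 3422036.16
D: (79−1)·1357.35² = 78·1842399.0225 = 143707123.755
Numerator = 343113194.2468; denominator = Σ(nₕ−1) = 365.
s²ₚ = 343113194.2468/365 = 940036.149... → 940036.1.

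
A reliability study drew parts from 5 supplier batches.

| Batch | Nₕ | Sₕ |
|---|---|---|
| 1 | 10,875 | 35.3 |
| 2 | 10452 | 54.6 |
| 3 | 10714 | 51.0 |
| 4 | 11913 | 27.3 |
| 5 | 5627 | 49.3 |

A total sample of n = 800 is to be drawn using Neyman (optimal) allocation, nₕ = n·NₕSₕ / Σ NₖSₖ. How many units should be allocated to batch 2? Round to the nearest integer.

Σ NₕSₕ = 10875·35.3 + 10452·54.6 + 10714·51.0 + 11913·27.3 + 5627·49.3 = 2103616.7.
Share for 2: 570679.2/2103616.7 = 0.27128.
n_2 = 800 × 0.27128 = 217.028... → 217.

217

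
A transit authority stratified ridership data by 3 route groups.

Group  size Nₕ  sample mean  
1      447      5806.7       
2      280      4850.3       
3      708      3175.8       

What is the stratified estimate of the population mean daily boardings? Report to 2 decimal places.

x̄_st = (Σ Nₕx̄ₕ) / (Σ Nₕ) = (447·5806.7 + 280·4850.3 + 708·3175.8) / 1435
= 6202145.3 / 1435 = 4322.0525... → 4322.05.

4322.05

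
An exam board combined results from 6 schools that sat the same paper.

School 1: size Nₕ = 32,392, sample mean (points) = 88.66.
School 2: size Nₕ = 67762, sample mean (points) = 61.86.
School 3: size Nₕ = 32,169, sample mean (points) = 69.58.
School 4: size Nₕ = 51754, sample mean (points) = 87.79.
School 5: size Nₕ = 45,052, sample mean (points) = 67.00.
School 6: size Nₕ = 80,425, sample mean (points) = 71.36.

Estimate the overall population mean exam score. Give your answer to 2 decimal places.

N = 309554; weights Wₕ = Nₕ/N = (0.1046, 0.2189, 0.1039, 0.1672, 0.1455, 0.2598).
x̄_st = Σ Wₕ·x̄ₕ = 0.1046·88.66 + 0.2189·61.86 + 0.1039·69.58 + 0.1672·87.79 + 0.1455·67.00 + 0.2598·71.36 ≈ 73.0181...
→ 73.02.

73.02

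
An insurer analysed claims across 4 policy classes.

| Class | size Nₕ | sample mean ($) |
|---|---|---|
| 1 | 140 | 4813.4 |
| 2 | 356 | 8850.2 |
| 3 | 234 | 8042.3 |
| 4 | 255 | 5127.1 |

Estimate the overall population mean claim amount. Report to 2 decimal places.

N = 140 + 356 + 234 + 255 = 985.
Overall mean = Σ (Nₕ/N)·x̄ₕ — weight by population share, not a simple average.
Σ Nₕx̄ₕ = 140·4813.4 + 356·8850.2 + 234·8042.3 + 255·5127.1 = 673876 + 3150671.2 + 1881898.2 + 1307410.5 = 7013855.9.
Divide by N: 7013855.9 / 985 = 7120.6659... → 7120.67.

7120.67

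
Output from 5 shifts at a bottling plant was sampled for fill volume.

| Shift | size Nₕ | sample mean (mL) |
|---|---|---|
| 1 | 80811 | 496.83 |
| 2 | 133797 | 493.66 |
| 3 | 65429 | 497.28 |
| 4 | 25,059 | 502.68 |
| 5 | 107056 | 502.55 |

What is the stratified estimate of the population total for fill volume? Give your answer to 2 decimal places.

Population total = Σ Nₕ·x̄ₕ (each stratum's size times its mean).
80811·496.83 + 133797·493.66 + 65429·497.28 + 25059·502.68 + 107056·502.55 = 40149329.13 + 66050227.02 + 32536533.12 + 12596658.12 + 53800992.8 = 205133740.19.

205133740.19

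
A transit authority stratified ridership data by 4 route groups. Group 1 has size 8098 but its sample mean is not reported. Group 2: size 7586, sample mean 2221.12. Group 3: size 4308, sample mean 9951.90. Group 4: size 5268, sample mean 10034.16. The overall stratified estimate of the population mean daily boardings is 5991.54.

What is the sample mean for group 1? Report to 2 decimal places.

N = 8098 + 7586 + 4308 + 5268 = 25260.
Overall total = μ·N = 5991.54·25260 = 151346300.4.
Subtract the known strata: 7586·2221.12 + 4308·9951.90 + 5268·10034.16 = 112582156.4.
Remaining total for group 1: 151346300.4 − 112582156.4 = 38764144.
Divide by its size: 38764144 / 8098 = 4786.8787... → 4786.88.

4786.88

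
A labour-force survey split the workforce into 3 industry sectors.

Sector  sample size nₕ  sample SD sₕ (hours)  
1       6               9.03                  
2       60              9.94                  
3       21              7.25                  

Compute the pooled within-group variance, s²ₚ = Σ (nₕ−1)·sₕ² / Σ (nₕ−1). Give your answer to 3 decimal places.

86.766

Degrees of freedom: 5 + 59 + 20 = 84.
Σ(nₕ−1)sₕ² = 5·81.5409 + 59·98.8036 + 20·52.5625 = 7288.3669.
s²ₚ = 7288.3669 / 84 = 86.76627... → 86.766.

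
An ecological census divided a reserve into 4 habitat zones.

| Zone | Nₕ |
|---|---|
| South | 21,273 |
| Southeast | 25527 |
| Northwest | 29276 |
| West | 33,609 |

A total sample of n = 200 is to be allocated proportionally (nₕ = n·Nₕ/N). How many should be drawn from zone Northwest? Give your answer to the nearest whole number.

Share of zone Northwest = 29276/109685 = 0.26691.
Allocate 200 × 0.26691 = 53.382... → 53.

53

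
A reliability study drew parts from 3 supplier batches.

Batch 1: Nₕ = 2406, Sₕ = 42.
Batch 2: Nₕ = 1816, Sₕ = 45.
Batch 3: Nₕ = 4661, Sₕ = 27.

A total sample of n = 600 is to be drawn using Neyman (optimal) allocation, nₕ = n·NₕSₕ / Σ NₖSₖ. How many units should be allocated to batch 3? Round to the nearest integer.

Σ NₕSₕ = 2406·42 + 1816·45 + 4661·27 = 308619.
Share for 3: 125847/308619 = 0.40777.
n_3 = 600 × 0.40777 = 244.665... → 245.

245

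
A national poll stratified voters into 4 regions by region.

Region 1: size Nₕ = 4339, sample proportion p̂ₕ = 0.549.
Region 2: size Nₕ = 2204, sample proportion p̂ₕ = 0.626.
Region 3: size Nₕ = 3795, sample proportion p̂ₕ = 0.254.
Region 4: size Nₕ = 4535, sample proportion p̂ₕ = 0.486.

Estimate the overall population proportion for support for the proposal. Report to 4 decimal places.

0.4659

N = 4339 + 2204 + 3795 + 4535 = 14873.
Overall proportion = Σ (Nₕ/N)·p̂ₕ.
Σ Nₕp̂ₕ = 2382.111 + 1379.704 + 963.93 + 2204.01 = 6929.755.
6929.755 / 14873 = 0.465929... → 0.4659.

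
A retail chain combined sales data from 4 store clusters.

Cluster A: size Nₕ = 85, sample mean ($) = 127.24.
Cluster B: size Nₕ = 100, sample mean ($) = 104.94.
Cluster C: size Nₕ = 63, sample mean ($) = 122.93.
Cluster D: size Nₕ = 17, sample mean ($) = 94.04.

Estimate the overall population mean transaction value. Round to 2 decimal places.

115.67

N = 265; weights Wₕ = Nₕ/N = (0.3208, 0.3774, 0.2377, 0.0642).
x̄_st = Σ Wₕ·x̄ₕ = 0.3208·127.24 + 0.3774·104.94 + 0.2377·122.93 + 0.0642·94.04 ≈ 115.6705...
→ 115.67.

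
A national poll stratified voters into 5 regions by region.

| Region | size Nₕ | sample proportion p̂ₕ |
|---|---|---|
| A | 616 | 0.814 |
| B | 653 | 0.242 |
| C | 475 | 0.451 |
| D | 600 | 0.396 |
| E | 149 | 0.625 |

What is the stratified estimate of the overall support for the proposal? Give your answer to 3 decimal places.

0.483

Wₕ = Nₕ/N with N = 2493: 0.2471, 0.2619, 0.1905, 0.2407, 0.0598.
p̂_st = 0.2471·0.814 + 0.2619·0.242 + 0.1905·0.451 + 0.2407·0.396 + 0.0598·0.625 ≈ 0.48311... → 0.483.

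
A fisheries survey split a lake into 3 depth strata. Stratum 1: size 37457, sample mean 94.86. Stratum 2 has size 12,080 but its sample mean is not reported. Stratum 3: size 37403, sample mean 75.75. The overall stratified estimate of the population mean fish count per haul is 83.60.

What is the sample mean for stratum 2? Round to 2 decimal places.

72.99

Σ Nₕx̄ₕ = N·μ, so 12080·x̄_2 = 86940·83.60 − (37457·94.86 + 37403·75.75).
= 7268184 − 6386448.27 = 881735.73.
x̄_2 = 881735.73 / 12080 = 72.9914... → 72.99.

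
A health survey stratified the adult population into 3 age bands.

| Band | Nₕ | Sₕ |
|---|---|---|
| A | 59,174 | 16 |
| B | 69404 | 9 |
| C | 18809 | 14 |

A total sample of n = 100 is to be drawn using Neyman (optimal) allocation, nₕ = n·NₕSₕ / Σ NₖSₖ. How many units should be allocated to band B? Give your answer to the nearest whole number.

A: NₕSₕ = 59174·16 = 946784
B: NₕSₕ = 69404·9 = 624636
C: NₕSₕ = 18809·14 = 263326
Σ NₕSₕ = 1834746.
n_B = 100·624636/1834746 = 34.045... → 34.

34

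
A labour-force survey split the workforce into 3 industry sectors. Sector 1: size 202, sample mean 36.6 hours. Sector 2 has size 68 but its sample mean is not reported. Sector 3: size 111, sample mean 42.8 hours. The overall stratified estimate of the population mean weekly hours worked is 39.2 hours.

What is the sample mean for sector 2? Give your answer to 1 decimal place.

41.0

N = 202 + 68 + 111 = 381.
Overall total = μ·N = 39.2·381 = 14935.2.
Subtract the known strata: 202·36.6 + 111·42.8 = 12144.
Remaining total for sector 2: 14935.2 − 12144 = 2791.2.
Divide by its size: 2791.2 / 68 = 41.047... → 41.0.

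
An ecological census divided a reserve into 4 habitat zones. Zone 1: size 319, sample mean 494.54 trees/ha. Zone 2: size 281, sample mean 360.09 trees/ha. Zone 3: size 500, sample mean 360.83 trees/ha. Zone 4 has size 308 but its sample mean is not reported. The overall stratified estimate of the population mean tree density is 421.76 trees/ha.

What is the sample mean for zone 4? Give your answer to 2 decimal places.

501.56

Σ Nₕx̄ₕ = N·μ, so 308·x̄_4 = 1408·421.76 − (319·494.54 + 281·360.09 + 500·360.83).
= 593838.08 − 439358.55 = 154479.53.
x̄_4 = 154479.53 / 308 = 501.5569... → 501.56.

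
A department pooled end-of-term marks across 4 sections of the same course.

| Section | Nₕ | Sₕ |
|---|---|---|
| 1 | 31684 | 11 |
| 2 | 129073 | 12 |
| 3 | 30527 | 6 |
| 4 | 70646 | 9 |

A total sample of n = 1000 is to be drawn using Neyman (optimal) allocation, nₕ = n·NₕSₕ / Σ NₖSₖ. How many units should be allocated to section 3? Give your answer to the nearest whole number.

67

Σ NₕSₕ = 31684·11 + 129073·12 + 30527·6 + 70646·9 = 2716376.
Share for 3: 183162/2716376 = 0.06743.
n_3 = 1000 × 0.06743 = 67.429... → 67.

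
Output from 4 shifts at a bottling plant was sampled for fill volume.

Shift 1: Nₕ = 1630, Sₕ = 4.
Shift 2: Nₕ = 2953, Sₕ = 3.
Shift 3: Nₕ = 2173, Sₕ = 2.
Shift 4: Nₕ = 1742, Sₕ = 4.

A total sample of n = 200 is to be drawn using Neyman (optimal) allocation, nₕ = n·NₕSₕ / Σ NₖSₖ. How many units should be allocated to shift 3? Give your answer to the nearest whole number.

Σ NₕSₕ = 1630·4 + 2953·3 + 2173·2 + 1742·4 = 26693.
Share for 3: 4346/26693 = 0.16281.
n_3 = 200 × 0.16281 = 32.563... → 33.

33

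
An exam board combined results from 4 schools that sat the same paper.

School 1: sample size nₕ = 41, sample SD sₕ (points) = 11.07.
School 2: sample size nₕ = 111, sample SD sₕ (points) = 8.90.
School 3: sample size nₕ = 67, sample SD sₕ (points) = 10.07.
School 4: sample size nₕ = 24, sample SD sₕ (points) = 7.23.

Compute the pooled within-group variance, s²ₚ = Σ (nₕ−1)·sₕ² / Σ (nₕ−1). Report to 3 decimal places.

1: (41−1)·11.07² = 40·122.5449 = 4901.796
2: (111−1)·8.90² = 110·79.21 = 8713.1
3: (67−1)·10.07² = 66·101.4049 = 6692.7234
4: (24−1)·7.23² = 23·52.2729 = 1202.2767
Numerator = 21509.8961; denominator = Σ(nₕ−1) = 239.
s²ₚ = 21509.8961/239 = 89.99957... → 90.000.

90.000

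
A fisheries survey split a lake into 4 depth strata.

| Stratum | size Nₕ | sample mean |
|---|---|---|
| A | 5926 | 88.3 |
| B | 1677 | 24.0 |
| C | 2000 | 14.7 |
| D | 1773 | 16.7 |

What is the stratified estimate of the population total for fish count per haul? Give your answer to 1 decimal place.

622522.9

A: 5926·88.3 = 523265.8
B: 1677·24.0 = 40248
C: 2000·14.7 = 29400
D: 1773·16.7 = 29609.1
τ̂ = Σ Nₕx̄ₕ = 622522.9.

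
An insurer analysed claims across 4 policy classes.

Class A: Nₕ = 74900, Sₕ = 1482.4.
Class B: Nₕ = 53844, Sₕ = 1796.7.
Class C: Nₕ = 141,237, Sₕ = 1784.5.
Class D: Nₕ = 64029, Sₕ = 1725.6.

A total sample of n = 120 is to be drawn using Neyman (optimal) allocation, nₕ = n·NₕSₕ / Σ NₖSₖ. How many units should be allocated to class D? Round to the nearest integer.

A: NₕSₕ = 74900·1482.4 = 111031760
B: NₕSₕ = 53844·1796.7 = 96741514.8
C: NₕSₕ = 141237·1784.5 = 252037426.5
D: NₕSₕ = 64029·1725.6 = 110488442.4
Σ NₕSₕ = 570299143.7.
n_D = 120·110488442.4/570299143.7 = 23.249... → 23.

23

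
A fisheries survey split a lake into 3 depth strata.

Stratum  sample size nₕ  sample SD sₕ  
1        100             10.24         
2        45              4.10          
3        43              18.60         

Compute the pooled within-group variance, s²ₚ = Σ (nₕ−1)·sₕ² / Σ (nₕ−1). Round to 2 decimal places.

1: (100−1)·10.24² = 99·104.8576 = 10380.9024
2: (45−1)·4.10² = 44·16.81 = 739.64
3: (43−1)·18.60² = 42·345.96 = 14530.32
Numerator = 25650.8624; denominator = Σ(nₕ−1) = 185.
s²ₚ = 25650.8624/185 = 138.6533... → 138.65.

138.65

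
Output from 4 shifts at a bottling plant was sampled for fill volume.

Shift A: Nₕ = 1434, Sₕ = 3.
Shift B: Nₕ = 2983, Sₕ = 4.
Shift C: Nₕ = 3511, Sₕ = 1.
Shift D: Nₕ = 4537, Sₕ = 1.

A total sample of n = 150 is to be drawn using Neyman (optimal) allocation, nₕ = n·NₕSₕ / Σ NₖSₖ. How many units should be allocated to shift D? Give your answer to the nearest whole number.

Σ NₕSₕ = 1434·3 + 2983·4 + 3511·1 + 4537·1 = 24282.
Share for D: 4537/24282 = 0.18685.
n_D = 150 × 0.18685 = 28.027... → 28.

28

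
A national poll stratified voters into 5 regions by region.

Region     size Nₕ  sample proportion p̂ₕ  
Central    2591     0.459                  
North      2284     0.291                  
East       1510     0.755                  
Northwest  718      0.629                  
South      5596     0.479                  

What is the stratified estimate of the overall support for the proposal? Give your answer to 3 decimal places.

0.482

N = 2591 + 2284 + 1510 + 718 + 5596 = 12699.
Overall proportion = Σ (Nₕ/N)·p̂ₕ.
Σ Nₕp̂ₕ = 1189.269 + 664.644 + 1140.05 + 451.622 + 2680.484 = 6126.069.
6126.069 / 12699 = 0.48241... → 0.482.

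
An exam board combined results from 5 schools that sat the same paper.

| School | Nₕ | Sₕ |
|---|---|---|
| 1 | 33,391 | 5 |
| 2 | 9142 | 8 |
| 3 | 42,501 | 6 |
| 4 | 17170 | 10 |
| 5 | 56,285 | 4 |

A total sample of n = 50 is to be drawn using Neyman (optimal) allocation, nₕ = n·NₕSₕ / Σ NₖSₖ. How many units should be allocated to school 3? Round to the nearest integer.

Σ NₕSₕ = 33391·5 + 9142·8 + 42501·6 + 17170·10 + 56285·4 = 891937.
Share for 3: 255006/891937 = 0.28590.
n_3 = 50 × 0.28590 = 14.295... → 14.

14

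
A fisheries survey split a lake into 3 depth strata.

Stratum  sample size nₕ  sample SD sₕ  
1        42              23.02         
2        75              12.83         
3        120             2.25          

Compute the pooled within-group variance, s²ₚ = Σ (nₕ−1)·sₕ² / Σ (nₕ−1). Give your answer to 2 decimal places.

Degrees of freedom: 41 + 74 + 119 = 234.
Σ(nₕ−1)sₕ² = 41·529.9204 + 74·164.6089 + 119·5.0625 = 34510.2325.
s²ₚ = 34510.2325 / 234 = 147.4796... → 147.48.

147.48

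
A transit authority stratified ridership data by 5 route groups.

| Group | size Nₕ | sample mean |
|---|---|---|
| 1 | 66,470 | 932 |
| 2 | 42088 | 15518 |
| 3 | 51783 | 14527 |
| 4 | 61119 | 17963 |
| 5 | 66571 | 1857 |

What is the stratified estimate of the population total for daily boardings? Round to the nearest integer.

Population total = Σ Nₕ·x̄ₕ (each stratum's size times its mean).
66470·932 + 42088·15518 + 51783·14527 + 61119·17963 + 66571·1857 = 61950040 + 653121584 + 752251641 + 1097880597 + 123622347 = 2688826209.

2688826209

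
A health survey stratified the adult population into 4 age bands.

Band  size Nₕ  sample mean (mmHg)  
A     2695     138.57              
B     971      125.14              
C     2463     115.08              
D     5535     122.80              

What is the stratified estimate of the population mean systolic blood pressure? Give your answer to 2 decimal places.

125.01

N = 2695 + 971 + 2463 + 5535 = 11664.
Overall mean = Σ (Nₕ/N)·x̄ₕ — weight by population share, not a simple average.
Σ Nₕx̄ₕ = 2695·138.57 + 971·125.14 + 2463·115.08 + 5535·122.80 = 373446.15 + 121510.94 + 283442.04 + 679698 = 1458097.13.
Divide by N: 1458097.13 / 11664 = 125.0083... → 125.01.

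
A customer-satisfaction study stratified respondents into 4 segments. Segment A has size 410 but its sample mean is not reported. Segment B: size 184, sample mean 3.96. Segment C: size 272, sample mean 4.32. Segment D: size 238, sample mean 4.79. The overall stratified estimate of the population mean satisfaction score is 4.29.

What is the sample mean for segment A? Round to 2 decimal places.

4.13

N = 410 + 184 + 272 + 238 = 1104.
Overall total = μ·N = 4.29·1104 = 4736.16.
Subtract the known strata: 184·3.96 + 272·4.32 + 238·4.79 = 3043.7.
Remaining total for segment A: 4736.16 − 3043.7 = 1692.46.
Divide by its size: 1692.46 / 410 = 4.1280... → 4.13.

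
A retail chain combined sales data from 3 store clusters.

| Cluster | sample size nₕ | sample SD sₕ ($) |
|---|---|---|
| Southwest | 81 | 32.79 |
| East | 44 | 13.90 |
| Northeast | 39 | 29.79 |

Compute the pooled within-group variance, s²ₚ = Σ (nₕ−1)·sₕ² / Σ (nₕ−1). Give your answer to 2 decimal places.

Southwest: (81−1)·32.79² = 80·1075.1841 = 86014.728
East: (44−1)·13.90² = 43·193.21 = 8308.03
Northeast: (39−1)·29.79² = 38·887.4441 = 33722.8758
Numerator = 128045.6338; denominator = Σ(nₕ−1) = 161.
s²ₚ = 128045.6338/161 = 795.3145... → 795.31.

795.31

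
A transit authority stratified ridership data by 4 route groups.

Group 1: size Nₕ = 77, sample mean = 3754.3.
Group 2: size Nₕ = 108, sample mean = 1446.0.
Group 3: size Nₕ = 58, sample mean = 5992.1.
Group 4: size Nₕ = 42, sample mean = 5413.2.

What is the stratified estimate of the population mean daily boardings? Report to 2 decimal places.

3579.46

N = 285; weights Wₕ = Nₕ/N = (0.2702, 0.3789, 0.2035, 0.1474).
x̄_st = Σ Wₕ·x̄ₕ = 0.2702·3754.3 + 0.3789·1446.0 + 0.2035·5992.1 + 0.1474·5413.2 ≈ 3579.4572...
→ 3579.46.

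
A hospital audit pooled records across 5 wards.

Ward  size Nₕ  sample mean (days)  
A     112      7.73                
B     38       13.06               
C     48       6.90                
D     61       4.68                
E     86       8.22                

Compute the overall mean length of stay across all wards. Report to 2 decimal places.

N = 345; weights Wₕ = Nₕ/N = (0.3246, 0.1101, 0.1391, 0.1768, 0.2493).
x̄_st = Σ Wₕ·x̄ₕ = 0.3246·7.73 + 0.1101·13.06 + 0.1391·6.90 + 0.1768·4.68 + 0.2493·8.22 ≈ 7.7845...
→ 7.78.

7.78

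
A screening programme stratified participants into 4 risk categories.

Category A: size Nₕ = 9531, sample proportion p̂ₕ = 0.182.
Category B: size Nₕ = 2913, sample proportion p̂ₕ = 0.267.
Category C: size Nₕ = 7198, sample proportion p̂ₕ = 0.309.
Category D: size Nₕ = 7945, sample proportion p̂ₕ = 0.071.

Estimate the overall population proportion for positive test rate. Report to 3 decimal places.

N = 9531 + 2913 + 7198 + 7945 = 27587.
Overall proportion = Σ (Nₕ/N)·p̂ₕ.
Σ Nₕp̂ₕ = 1734.642 + 777.771 + 2224.182 + 564.095 = 5300.69.
5300.69 / 27587 = 0.19214... → 0.192.

0.192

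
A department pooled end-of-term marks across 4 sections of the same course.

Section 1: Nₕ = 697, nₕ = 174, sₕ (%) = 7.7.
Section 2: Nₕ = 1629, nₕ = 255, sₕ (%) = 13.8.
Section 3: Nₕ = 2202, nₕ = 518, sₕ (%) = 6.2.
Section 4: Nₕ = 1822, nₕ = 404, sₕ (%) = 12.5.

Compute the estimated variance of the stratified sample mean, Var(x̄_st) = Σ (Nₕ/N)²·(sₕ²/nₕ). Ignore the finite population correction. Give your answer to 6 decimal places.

0.094019

N = 6350. Term for each stratum: Wₕ²sₕ²/nₕ.
Var(x̄_st) = 0.004105351 + 0.049148776 + 0.008923614 + 0.031841092 = 0.094018834 → 0.094019.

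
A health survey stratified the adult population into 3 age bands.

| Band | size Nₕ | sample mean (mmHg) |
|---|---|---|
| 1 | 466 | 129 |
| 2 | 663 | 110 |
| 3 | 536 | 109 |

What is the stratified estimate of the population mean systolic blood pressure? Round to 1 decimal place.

N = 1665; weights Wₕ = Nₕ/N = (0.2799, 0.3982, 0.3219).
x̄_st = Σ Wₕ·x̄ₕ = 0.2799·129 + 0.3982·110 + 0.3219·109 ≈ 114.996...
→ 115.0.

115.0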